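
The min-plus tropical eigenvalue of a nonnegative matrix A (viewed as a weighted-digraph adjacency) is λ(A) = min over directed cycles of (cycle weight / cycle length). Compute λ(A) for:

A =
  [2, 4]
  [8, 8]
λ(A) = 2

Enumerate directed cycles and compute their means (weight / length). Sample:
  cycle 0 → 0: weight = 2, length = 1, mean = 2/1 ≈ 2.000
  cycle 1 → 1: weight = 8, length = 1, mean = 8/1 ≈ 8.000
  cycle 0 → 1 → 0: weight = 12, length = 2, mean = 12/2 ≈ 6.000
  cycle 1 → 0 → 1: weight = 12, length = 2, mean = 12/2 ≈ 6.000
Minimum mean = 2.000, attained e.g. along the cycle 0 → 0 with weight 2 and length 1. So λ(A) = 2/1 = 2.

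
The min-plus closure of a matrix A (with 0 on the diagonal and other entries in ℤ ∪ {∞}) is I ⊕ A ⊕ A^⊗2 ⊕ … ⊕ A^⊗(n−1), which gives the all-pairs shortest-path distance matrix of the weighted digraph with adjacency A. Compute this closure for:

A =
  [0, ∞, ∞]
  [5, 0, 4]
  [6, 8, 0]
Closure =
  [0, ∞, ∞]
  [5, 0, 4]
  [6, 8, 0]

This is the Floyd-Warshall all-pairs shortest-path computation. For each intermediate vertex k = 0, 1, …, 2, update dist[i][j] ← min(dist[i][j], dist[i][k] + dist[k][j]). The final matrix gives, for each (i, j), the minimum total weight of any directed path from i to j (possibly empty when i = j).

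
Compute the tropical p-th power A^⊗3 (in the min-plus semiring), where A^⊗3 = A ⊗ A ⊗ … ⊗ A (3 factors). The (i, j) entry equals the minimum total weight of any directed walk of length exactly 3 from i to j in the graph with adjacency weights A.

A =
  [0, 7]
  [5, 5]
A^⊗3 =
  [0, 7]
  [5, 12]

Each entry (A^⊗3)_ij equals the minimum over all length-3 walks i = v_0 → v_1 → … → v_3 = j of Σ_t A[v_t][v_{t+1}]. For example, for (i, j) = (0, 1) we minimise over 4 possible intermediate vertex sequences; the minimum is 7, attained along the walk 0 → 0 → 0 → 1.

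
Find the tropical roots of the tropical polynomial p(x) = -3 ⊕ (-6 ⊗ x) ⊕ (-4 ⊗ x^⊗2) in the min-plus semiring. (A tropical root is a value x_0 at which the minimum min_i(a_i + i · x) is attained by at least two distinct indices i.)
Roots: {-2, 3}

Each tropical root is a break point of the lower envelope of the lines y = a_i + i · x (there are 3 lines, with slopes 0, 1, ..., 2). Only the lines that attain the minimum somewhere contribute to roots; other lines are dominated. Here the surviving (envelope) indices are i = 2, i = 1, i = 0.
Intersections between consecutive envelope lines give the roots: for adjacent envelope indices i < j the intersection is x = (a_i − a_j) / (j − i). Reading off the sorted break points: {-2, 3}.
Verification: at each break x_0, at least two indices attain the minimum of min_i(a_i + i · x_0).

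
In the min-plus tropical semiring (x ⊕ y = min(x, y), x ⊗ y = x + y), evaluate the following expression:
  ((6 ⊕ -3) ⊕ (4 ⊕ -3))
((6 ⊕ -3) ⊕ (4 ⊕ -3)) = -3

Expand innermost to outermost. Recall ⊕ takes the minimum of its arguments and ⊗ takes their sum. Working out the expression ((6 ⊕ -3) ⊕ (4 ⊕ -3)) gives -3.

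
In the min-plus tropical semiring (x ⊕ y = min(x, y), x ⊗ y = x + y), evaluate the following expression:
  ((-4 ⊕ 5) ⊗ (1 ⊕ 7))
((-4 ⊕ 5) ⊗ (1 ⊕ 7)) = -3

Expand innermost to outermost. Recall ⊕ takes the minimum of its arguments and ⊗ takes their sum. Working out the expression ((-4 ⊕ 5) ⊗ (1 ⊕ 7)) gives -3.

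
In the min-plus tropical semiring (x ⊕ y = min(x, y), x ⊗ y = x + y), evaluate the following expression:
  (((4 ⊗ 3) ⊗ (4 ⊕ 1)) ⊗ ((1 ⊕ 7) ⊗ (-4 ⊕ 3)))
(((4 ⊗ 3) ⊗ (4 ⊕ 1)) ⊗ ((1 ⊕ 7) ⊗ (-4 ⊕ 3))) = 5

Expand innermost to outermost. Recall ⊕ takes the minimum of its arguments and ⊗ takes their sum. Working out the expression (((4 ⊗ 3) ⊗ (4 ⊕ 1)) ⊗ ((1 ⊕ 7) ⊗ (-4 ⊕ 3))) gives 5.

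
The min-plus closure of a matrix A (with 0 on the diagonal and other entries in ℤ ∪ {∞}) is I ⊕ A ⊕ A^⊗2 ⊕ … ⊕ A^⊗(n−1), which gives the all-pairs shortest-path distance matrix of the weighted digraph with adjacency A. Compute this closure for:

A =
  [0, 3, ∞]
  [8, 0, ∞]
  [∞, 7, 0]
Closure =
  [0, 3, ∞]
  [8, 0, ∞]
  [15, 7, 0]

This is the Floyd-Warshall all-pairs shortest-path computation. For each intermediate vertex k = 0, 1, …, 2, update dist[i][j] ← min(dist[i][j], dist[i][k] + dist[k][j]). The final matrix gives, for each (i, j), the minimum total weight of any directed path from i to j (possibly empty when i = j).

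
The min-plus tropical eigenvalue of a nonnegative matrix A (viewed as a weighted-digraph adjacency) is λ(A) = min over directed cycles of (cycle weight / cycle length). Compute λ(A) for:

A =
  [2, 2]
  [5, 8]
λ(A) = 2

Enumerate directed cycles and compute their means (weight / length). Sample:
  cycle 0 → 0: weight = 2, length = 1, mean = 2/1 ≈ 2.000
  cycle 1 → 1: weight = 8, length = 1, mean = 8/1 ≈ 8.000
  cycle 0 → 1 → 0: weight = 7, length = 2, mean = 7/2 ≈ 3.500
  cycle 1 → 0 → 1: weight = 7, length = 2, mean = 7/2 ≈ 3.500
Minimum mean = 2.000, attained e.g. along the cycle 0 → 0 with weight 2 and length 1. So λ(A) = 2/1 = 2.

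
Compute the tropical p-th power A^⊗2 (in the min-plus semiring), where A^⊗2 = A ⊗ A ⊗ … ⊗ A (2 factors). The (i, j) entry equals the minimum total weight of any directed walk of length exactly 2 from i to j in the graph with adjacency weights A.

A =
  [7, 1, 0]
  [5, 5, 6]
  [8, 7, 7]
A^⊗2 =
  [6, 6, 7]
  [10, 6, 5]
  [12, 9, 8]

Each entry (A^⊗2)_ij equals the minimum over all length-2 walks i = v_0 → v_1 → … → v_2 = j of Σ_t A[v_t][v_{t+1}]. For example, for (i, j) = (0, 2) we minimise over 3 possible intermediate vertex sequences; the minimum is 7, attained along the walk 0 → 0 → 2.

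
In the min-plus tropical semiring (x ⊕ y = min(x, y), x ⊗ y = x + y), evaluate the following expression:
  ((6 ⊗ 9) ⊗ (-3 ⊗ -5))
((6 ⊗ 9) ⊗ (-3 ⊗ -5)) = 7

Expand innermost to outermost. Recall ⊕ takes the minimum of its arguments and ⊗ takes their sum. Working out the expression ((6 ⊗ 9) ⊗ (-3 ⊗ -5)) gives 7.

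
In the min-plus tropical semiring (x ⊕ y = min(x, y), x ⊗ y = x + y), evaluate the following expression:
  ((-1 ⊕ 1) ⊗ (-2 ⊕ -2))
((-1 ⊕ 1) ⊗ (-2 ⊕ -2)) = -3

Expand innermost to outermost. Recall ⊕ takes the minimum of its arguments and ⊗ takes their sum. Working out the expression ((-1 ⊕ 1) ⊗ (-2 ⊕ -2)) gives -3.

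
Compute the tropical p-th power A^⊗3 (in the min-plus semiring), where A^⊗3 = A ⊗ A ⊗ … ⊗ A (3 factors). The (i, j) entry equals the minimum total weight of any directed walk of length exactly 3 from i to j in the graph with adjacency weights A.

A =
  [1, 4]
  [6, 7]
A^⊗3 =
  [3, 6]
  [8, 11]

Each entry (A^⊗3)_ij equals the minimum over all length-3 walks i = v_0 → v_1 → … → v_3 = j of Σ_t A[v_t][v_{t+1}]. For example, for (i, j) = (0, 1) we minimise over 4 possible intermediate vertex sequences; the minimum is 6, attained along the walk 0 → 0 → 0 → 1.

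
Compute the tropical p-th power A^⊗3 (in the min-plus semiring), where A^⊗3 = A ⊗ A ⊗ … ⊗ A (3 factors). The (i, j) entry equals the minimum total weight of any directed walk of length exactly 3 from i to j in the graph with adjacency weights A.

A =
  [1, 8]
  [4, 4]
A^⊗3 =
  [3, 10]
  [6, 12]

Each entry (A^⊗3)_ij equals the minimum over all length-3 walks i = v_0 → v_1 → … → v_3 = j of Σ_t A[v_t][v_{t+1}]. For example, for (i, j) = (0, 1) we minimise over 4 possible intermediate vertex sequences; the minimum is 10, attained along the walk 0 → 0 → 0 → 1.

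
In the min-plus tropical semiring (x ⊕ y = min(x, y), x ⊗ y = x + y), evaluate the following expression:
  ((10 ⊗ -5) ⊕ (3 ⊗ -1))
((10 ⊗ -5) ⊕ (3 ⊗ -1)) = 2

Expand innermost to outermost. Recall ⊕ takes the minimum of its arguments and ⊗ takes their sum. Working out the expression ((10 ⊗ -5) ⊕ (3 ⊗ -1)) gives 2.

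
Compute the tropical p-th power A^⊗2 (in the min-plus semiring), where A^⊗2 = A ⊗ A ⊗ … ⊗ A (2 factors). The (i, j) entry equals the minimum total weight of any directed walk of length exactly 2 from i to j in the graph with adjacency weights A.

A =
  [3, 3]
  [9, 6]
A^⊗2 =
  [6, 6]
  [12, 12]

Each entry (A^⊗2)_ij equals the minimum over all length-2 walks i = v_0 → v_1 → … → v_2 = j of Σ_t A[v_t][v_{t+1}]. For example, for (i, j) = (0, 1) we minimise over 2 possible intermediate vertex sequences; the minimum is 6, attained along the walk 0 → 0 → 1.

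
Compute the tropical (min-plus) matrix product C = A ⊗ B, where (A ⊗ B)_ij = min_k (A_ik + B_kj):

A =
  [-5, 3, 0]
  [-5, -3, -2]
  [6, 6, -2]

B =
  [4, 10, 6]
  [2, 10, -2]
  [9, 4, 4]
A ⊗ B =
  [-1, 4, 1]
  [-1, 2, -5]
  [7, 2, 2]

Apply the min-plus product entry-by-entry:
  C[0][0] = min over k of (A[0][0] + B[0][0] = -5 + 4 = -1, A[0][1] + B[1][0] = 3 + 2 = 5, A[0][2] + B[2][0] = 0 + 9 = 9) = -1 (attained at k = 0)
  C[0][1] = min over k of (A[0][0] + B[0][1] = -5 + 10 = 5, A[0][1] + B[1][1] = 3 + 10 = 13, A[0][2] + B[2][1] = 0 + 4 = 4) = 4 (attained at k = 2)
  C[0][2] = min over k of (A[0][0] + B[0][2] = -5 + 6 = 1, A[0][1] + B[1][2] = 3 + -2 = 1, A[0][2] + B[2][2] = 0 + 4 = 4) = 1 (attained at k = 0)
  C[1][0] = min over k of (A[1][0] + B[0][0] = -5 + 4 = -1, A[1][1] + B[1][0] = -3 + 2 = -1, A[1][2] + B[2][0] = -2 + 9 = 7) = -1 (attained at k = 0)
  C[1][1] = min over k of (A[1][0] + B[0][1] = -5 + 10 = 5, A[1][1] + B[1][1] = -3 + 10 = 7, A[1][2] + B[2][1] = -2 + 4 = 2) = 2 (attained at k = 2)
  C[1][2] = min over k of (A[1][0] + B[0][2] = -5 + 6 = 1, A[1][1] + B[1][2] = -3 + -2 = -5, A[1][2] + B[2][2] = -2 + 4 = 2) = -5 (attained at k = 1)
  C[2][0] = min over k of (A[2][0] + B[0][0] = 6 + 4 = 10, A[2][1] + B[1][0] = 6 + 2 = 8, A[2][2] + B[2][0] = -2 + 9 = 7) = 7 (attained at k = 2)
  C[2][1] = min over k of (A[2][0] + B[0][1] = 6 + 10 = 16, A[2][1] + B[1][1] = 6 + 10 = 16, A[2][2] + B[2][1] = -2 + 4 = 2) = 2 (attained at k = 2)
  C[2][2] = min over k of (A[2][0] + B[0][2] = 6 + 6 = 12, A[2][1] + B[1][2] = 6 + -2 = 4, A[2][2] + B[2][2] = -2 + 4 = 2) = 2 (attained at k = 2)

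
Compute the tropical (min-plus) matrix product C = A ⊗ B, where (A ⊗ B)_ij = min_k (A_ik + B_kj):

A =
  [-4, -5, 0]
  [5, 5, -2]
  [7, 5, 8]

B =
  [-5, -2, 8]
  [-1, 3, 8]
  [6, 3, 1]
A ⊗ B =
  [-9, -6, 1]
  [0, 1, -1]
  [2, 5, 9]

Apply the min-plus product entry-by-entry:
  C[0][0] = min over k of (A[0][0] + B[0][0] = -4 + -5 = -9, A[0][1] + B[1][0] = -5 + -1 = -6, A[0][2] + B[2][0] = 0 + 6 = 6) = -9 (attained at k = 0)
  C[0][1] = min over k of (A[0][0] + B[0][1] = -4 + -2 = -6, A[0][1] + B[1][1] = -5 + 3 = -2, A[0][2] + B[2][1] = 0 + 3 = 3) = -6 (attained at k = 0)
  C[0][2] = min over k of (A[0][0] + B[0][2] = -4 + 8 = 4, A[0][1] + B[1][2] = -5 + 8 = 3, A[0][2] + B[2][2] = 0 + 1 = 1) = 1 (attained at k = 2)
  C[1][0] = min over k of (A[1][0] + B[0][0] = 5 + -5 = 0, A[1][1] + B[1][0] = 5 + -1 = 4, A[1][2] + B[2][0] = -2 + 6 = 4) = 0 (attained at k = 0)
  C[1][1] = min over k of (A[1][0] + B[0][1] = 5 + -2 = 3, A[1][1] + B[1][1] = 5 + 3 = 8, A[1][2] + B[2][1] = -2 + 3 = 1) = 1 (attained at k = 2)
  C[1][2] = min over k of (A[1][0] + B[0][2] = 5 + 8 = 13, A[1][1] + B[1][2] = 5 + 8 = 13, A[1][2] + B[2][2] = -2 + 1 = -1) = -1 (attained at k = 2)
  C[2][0] = min over k of (A[2][0] + B[0][0] = 7 + -5 = 2, A[2][1] + B[1][0] = 5 + -1 = 4, A[2][2] + B[2][0] = 8 + 6 = 14) = 2 (attained at k = 0)
  C[2][1] = min over k of (A[2][0] + B[0][1] = 7 + -2 = 5, A[2][1] + B[1][1] = 5 + 3 = 8, A[2][2] + B[2][1] = 8 + 3 = 11) = 5 (attained at k = 0)
  C[2][2] = min over k of (A[2][0] + B[0][2] = 7 + 8 = 15, A[2][1] + B[1][2] = 5 + 8 = 13, A[2][2] + B[2][2] = 8 + 1 = 9) = 9 (attained at k = 2)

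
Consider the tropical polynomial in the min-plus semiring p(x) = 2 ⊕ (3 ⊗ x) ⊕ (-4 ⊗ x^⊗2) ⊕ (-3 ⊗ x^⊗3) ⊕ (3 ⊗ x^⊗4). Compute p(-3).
p(-3) = -12

A tropical monomial a ⊗ x^⊗i evaluates to a + i · x. Evaluating each term at x = -3:
  Term 0 contributes 2 + 0 · -3 = 2
  Term 1 contributes 3 + 1 · -3 = 0
  Term 2 contributes -4 + 2 · -3 = -10
  Term 3 contributes -3 + 3 · -3 = -12
  Term 4 contributes 3 + 4 · -3 = -9
p(-3) = ⊕ of these = min[2, 0, -10, -12, -9] = -12.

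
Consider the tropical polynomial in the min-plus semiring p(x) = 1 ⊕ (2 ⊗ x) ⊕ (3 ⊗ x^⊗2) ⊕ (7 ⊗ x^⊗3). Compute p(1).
p(1) = 1

A tropical monomial a ⊗ x^⊗i evaluates to a + i · x. Evaluating each term at x = 1:
  Term 0 contributes 1 + 0 · 1 = 1
  Term 1 contributes 2 + 1 · 1 = 3
  Term 2 contributes 3 + 2 · 1 = 5
  Term 3 contributes 7 + 3 · 1 = 10
p(1) = ⊕ of these = min[1, 3, 5, 10] = 1.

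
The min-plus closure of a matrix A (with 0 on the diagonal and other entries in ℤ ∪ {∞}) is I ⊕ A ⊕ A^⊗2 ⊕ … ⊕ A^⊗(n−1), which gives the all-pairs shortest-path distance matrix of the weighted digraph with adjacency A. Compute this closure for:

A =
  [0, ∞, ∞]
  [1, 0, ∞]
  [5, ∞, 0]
Closure =
  [0, ∞, ∞]
  [1, 0, ∞]
  [5, ∞, 0]

This is the Floyd-Warshall all-pairs shortest-path computation. For each intermediate vertex k = 0, 1, …, 2, update dist[i][j] ← min(dist[i][j], dist[i][k] + dist[k][j]). The final matrix gives, for each (i, j), the minimum total weight of any directed path from i to j (possibly empty when i = j).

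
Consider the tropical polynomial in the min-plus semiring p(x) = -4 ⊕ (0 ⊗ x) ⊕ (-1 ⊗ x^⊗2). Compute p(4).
p(4) = -4

A tropical monomial a ⊗ x^⊗i evaluates to a + i · x. Evaluating each term at x = 4:
  Term 0 contributes -4 + 0 · 4 = -4
  Term 1 contributes 0 + 1 · 4 = 4
  Term 2 contributes -1 + 2 · 4 = 7
p(4) = ⊕ of these = min[-4, 4, 7] = -4.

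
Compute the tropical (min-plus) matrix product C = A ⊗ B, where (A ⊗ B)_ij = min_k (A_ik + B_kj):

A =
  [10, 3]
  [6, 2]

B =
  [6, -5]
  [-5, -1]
A ⊗ B =
  [-2, 2]
  [-3, 1]

Apply the min-plus product entry-by-entry:
  C[0][0] = min over k of (A[0][0] + B[0][0] = 10 + 6 = 16, A[0][1] + B[1][0] = 3 + -5 = -2) = -2 (attained at k = 1)
  C[0][1] = min over k of (A[0][0] + B[0][1] = 10 + -5 = 5, A[0][1] + B[1][1] = 3 + -1 = 2) = 2 (attained at k = 1)
  C[1][0] = min over k of (A[1][0] + B[0][0] = 6 + 6 = 12, A[1][1] + B[1][0] = 2 + -5 = -3) = -3 (attained at k = 1)
  C[1][1] = min over k of (A[1][0] + B[0][1] = 6 + -5 = 1, A[1][1] + B[1][1] = 2 + -1 = 1) = 1 (attained at k = 0)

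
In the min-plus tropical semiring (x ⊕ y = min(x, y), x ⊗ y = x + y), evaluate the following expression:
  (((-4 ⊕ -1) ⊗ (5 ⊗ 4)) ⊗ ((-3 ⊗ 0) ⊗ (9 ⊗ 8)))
(((-4 ⊕ -1) ⊗ (5 ⊗ 4)) ⊗ ((-3 ⊗ 0) ⊗ (9 ⊗ 8))) = 19

Expand innermost to outermost. Recall ⊕ takes the minimum of its arguments and ⊗ takes their sum. Working out the expression (((-4 ⊕ -1) ⊗ (5 ⊗ 4)) ⊗ ((-3 ⊗ 0) ⊗ (9 ⊗ 8))) gives 19.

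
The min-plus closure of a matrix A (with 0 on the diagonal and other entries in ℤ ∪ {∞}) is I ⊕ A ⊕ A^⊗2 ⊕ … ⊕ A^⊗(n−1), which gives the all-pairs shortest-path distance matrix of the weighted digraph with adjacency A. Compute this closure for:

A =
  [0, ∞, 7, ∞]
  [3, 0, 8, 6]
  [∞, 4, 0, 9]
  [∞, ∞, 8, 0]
Closure =
  [0, 11, 7, 16]
  [3, 0, 8, 6]
  [7, 4, 0, 9]
  [15, 12, 8, 0]

This is the Floyd-Warshall all-pairs shortest-path computation. For each intermediate vertex k = 0, 1, …, 3, update dist[i][j] ← min(dist[i][j], dist[i][k] + dist[k][j]). The final matrix gives, for each (i, j), the minimum total weight of any directed path from i to j (possibly empty when i = j).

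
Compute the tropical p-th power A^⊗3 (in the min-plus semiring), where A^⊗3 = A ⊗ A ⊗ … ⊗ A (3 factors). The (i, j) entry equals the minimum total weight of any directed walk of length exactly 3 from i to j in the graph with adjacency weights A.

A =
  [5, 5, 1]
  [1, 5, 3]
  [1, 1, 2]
A^⊗3 =
  [3, 4, 3]
  [3, 3, 4]
  [3, 3, 3]

Each entry (A^⊗3)_ij equals the minimum over all length-3 walks i = v_0 → v_1 → … → v_3 = j of Σ_t A[v_t][v_{t+1}]. For example, for (i, j) = (0, 2) we minimise over 9 possible intermediate vertex sequences; the minimum is 3, attained along the walk 0 → 2 → 0 → 2.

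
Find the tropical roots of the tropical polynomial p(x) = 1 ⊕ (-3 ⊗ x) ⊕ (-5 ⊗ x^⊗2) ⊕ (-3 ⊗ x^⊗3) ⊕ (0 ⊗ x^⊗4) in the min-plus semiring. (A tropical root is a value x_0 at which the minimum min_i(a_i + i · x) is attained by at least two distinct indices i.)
Roots: {-3, -2, 2, 4}

Each tropical root is a break point of the lower envelope of the lines y = a_i + i · x (there are 5 lines, with slopes 0, 1, ..., 4). Only the lines that attain the minimum somewhere contribute to roots; other lines are dominated. Here the surviving (envelope) indices are i = 4, i = 3, i = 2, i = 1, i = 0.
Intersections between consecutive envelope lines give the roots: for adjacent envelope indices i < j the intersection is x = (a_i − a_j) / (j − i). Reading off the sorted break points: {-3, -2, 2, 4}.
Verification: at each break x_0, at least two indices attain the minimum of min_i(a_i + i · x_0).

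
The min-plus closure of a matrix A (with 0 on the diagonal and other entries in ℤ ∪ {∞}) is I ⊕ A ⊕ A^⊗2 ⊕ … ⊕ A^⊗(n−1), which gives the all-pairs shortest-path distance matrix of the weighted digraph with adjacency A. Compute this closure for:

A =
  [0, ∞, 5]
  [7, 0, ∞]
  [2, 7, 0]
Closure =
  [0, 12, 5]
  [7, 0, 12]
  [2, 7, 0]

This is the Floyd-Warshall all-pairs shortest-path computation. For each intermediate vertex k = 0, 1, …, 2, update dist[i][j] ← min(dist[i][j], dist[i][k] + dist[k][j]). The final matrix gives, for each (i, j), the minimum total weight of any directed path from i to j (possibly empty when i = j).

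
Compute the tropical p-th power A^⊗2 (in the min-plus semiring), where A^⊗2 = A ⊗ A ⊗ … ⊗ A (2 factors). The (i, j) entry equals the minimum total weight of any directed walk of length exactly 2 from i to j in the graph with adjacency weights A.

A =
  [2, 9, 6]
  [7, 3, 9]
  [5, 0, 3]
A^⊗2 =
  [4, 6, 8]
  [9, 6, 12]
  [7, 3, 6]

Each entry (A^⊗2)_ij equals the minimum over all length-2 walks i = v_0 → v_1 → … → v_2 = j of Σ_t A[v_t][v_{t+1}]. For example, for (i, j) = (0, 2) we minimise over 3 possible intermediate vertex sequences; the minimum is 8, attained along the walk 0 → 0 → 2.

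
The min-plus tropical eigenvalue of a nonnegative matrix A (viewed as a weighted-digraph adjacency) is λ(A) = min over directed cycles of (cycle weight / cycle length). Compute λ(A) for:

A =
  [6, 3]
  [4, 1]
λ(A) = 1

Enumerate directed cycles and compute their means (weight / length). Sample:
  cycle 0 → 0: weight = 6, length = 1, mean = 6/1 ≈ 6.000
  cycle 1 → 1: weight = 1, length = 1, mean = 1/1 ≈ 1.000
  cycle 0 → 1 → 0: weight = 7, length = 2, mean = 7/2 ≈ 3.500
  cycle 1 → 0 → 1: weight = 7, length = 2, mean = 7/2 ≈ 3.500
Minimum mean = 1.000, attained e.g. along the cycle 1 → 1 with weight 1 and length 1. So λ(A) = 1/1 = 1.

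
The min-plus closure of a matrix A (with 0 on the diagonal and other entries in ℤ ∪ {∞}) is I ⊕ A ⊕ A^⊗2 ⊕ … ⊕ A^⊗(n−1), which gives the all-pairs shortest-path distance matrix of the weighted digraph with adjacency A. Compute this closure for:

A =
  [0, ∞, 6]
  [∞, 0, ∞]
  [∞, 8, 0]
Closure =
  [0, 14, 6]
  [∞, 0, ∞]
  [∞, 8, 0]

This is the Floyd-Warshall all-pairs shortest-path computation. For each intermediate vertex k = 0, 1, …, 2, update dist[i][j] ← min(dist[i][j], dist[i][k] + dist[k][j]). The final matrix gives, for each (i, j), the minimum total weight of any directed path from i to j (possibly empty when i = j).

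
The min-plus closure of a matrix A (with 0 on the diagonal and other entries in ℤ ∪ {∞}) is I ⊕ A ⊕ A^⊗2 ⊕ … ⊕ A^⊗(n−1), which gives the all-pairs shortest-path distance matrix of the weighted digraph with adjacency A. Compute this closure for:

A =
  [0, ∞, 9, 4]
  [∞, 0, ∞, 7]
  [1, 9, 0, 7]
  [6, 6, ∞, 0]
Closure =
  [0, 10, 9, 4]
  [13, 0, 22, 7]
  [1, 9, 0, 5]
  [6, 6, 15, 0]

This is the Floyd-Warshall all-pairs shortest-path computation. For each intermediate vertex k = 0, 1, …, 3, update dist[i][j] ← min(dist[i][j], dist[i][k] + dist[k][j]). The final matrix gives, for each (i, j), the minimum total weight of any directed path from i to j (possibly empty when i = j).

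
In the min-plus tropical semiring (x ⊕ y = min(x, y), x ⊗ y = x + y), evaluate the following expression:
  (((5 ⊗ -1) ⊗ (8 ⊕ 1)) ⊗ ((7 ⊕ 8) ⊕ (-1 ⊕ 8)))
(((5 ⊗ -1) ⊗ (8 ⊕ 1)) ⊗ ((7 ⊕ 8) ⊕ (-1 ⊕ 8))) = 4

Expand innermost to outermost. Recall ⊕ takes the minimum of its arguments and ⊗ takes their sum. Working out the expression (((5 ⊗ -1) ⊗ (8 ⊕ 1)) ⊗ ((7 ⊕ 8) ⊕ (-1 ⊕ 8))) gives 4.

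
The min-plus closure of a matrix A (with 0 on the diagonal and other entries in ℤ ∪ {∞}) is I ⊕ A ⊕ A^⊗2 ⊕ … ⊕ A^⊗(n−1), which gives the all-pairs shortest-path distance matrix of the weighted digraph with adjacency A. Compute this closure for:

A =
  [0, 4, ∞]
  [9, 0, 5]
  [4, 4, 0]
Closure =
  [0, 4, 9]
  [9, 0, 5]
  [4, 4, 0]

This is the Floyd-Warshall all-pairs shortest-path computation. For each intermediate vertex k = 0, 1, …, 2, update dist[i][j] ← min(dist[i][j], dist[i][k] + dist[k][j]). The final matrix gives, for each (i, j), the minimum total weight of any directed path from i to j (possibly empty when i = j).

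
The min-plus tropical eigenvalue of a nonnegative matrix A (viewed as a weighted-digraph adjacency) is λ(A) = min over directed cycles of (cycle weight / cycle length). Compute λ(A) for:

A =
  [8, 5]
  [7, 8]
λ(A) = 6

Enumerate directed cycles and compute their means (weight / length). Sample:
  cycle 0 → 0: weight = 8, length = 1, mean = 8/1 ≈ 8.000
  cycle 1 → 1: weight = 8, length = 1, mean = 8/1 ≈ 8.000
  cycle 0 → 1 → 0: weight = 12, length = 2, mean = 12/2 ≈ 6.000
  cycle 1 → 0 → 1: weight = 12, length = 2, mean = 12/2 ≈ 6.000
Minimum mean = 6.000, attained e.g. along the cycle 0 → 1 → 0 with weight 12 and length 2. So λ(A) = 12/2 = 6.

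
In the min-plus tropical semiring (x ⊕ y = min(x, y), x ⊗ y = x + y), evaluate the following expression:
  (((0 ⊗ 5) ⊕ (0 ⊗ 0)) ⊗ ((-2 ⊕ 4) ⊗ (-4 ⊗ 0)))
(((0 ⊗ 5) ⊕ (0 ⊗ 0)) ⊗ ((-2 ⊕ 4) ⊗ (-4 ⊗ 0))) = -6

Expand innermost to outermost. Recall ⊕ takes the minimum of its arguments and ⊗ takes their sum. Working out the expression (((0 ⊗ 5) ⊕ (0 ⊗ 0)) ⊗ ((-2 ⊕ 4) ⊗ (-4 ⊗ 0))) gives -6.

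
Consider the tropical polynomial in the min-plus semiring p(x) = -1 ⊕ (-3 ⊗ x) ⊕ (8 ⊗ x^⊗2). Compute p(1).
p(1) = -2

A tropical monomial a ⊗ x^⊗i evaluates to a + i · x. Evaluating each term at x = 1:
  Term 0 contributes -1 + 0 · 1 = -1
  Term 1 contributes -3 + 1 · 1 = -2
  Term 2 contributes 8 + 2 · 1 = 10
p(1) = ⊕ of these = min[-1, -2, 10] = -2.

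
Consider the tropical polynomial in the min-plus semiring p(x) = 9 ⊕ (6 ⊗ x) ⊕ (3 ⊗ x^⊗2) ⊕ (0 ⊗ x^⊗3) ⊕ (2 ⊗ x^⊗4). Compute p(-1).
p(-1) = -3

A tropical monomial a ⊗ x^⊗i evaluates to a + i · x. Evaluating each term at x = -1:
  Term 0 contributes 9 + 0 · -1 = 9
  Term 1 contributes 6 + 1 · -1 = 5
  Term 2 contributes 3 + 2 · -1 = 1
  Term 3 contributes 0 + 3 · -1 = -3
  Term 4 contributes 2 + 4 · -1 = -2
p(-1) = ⊕ of these = min[9, 5, 1, -3, -2] = -3.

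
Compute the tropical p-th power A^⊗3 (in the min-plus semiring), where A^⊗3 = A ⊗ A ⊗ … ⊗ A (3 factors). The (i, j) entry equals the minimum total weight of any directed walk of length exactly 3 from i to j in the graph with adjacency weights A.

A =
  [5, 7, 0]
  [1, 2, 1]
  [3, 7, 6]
A^⊗3 =
  [8, 9, 3]
  [4, 6, 3]
  [6, 10, 8]

Each entry (A^⊗3)_ij equals the minimum over all length-3 walks i = v_0 → v_1 → … → v_3 = j of Σ_t A[v_t][v_{t+1}]. For example, for (i, j) = (0, 2) we minimise over 9 possible intermediate vertex sequences; the minimum is 3, attained along the walk 0 → 2 → 0 → 2.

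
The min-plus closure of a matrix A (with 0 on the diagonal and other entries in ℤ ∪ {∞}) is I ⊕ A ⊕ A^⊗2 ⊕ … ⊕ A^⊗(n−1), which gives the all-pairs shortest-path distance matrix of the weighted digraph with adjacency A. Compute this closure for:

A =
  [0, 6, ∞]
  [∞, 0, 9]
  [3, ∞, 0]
Closure =
  [0, 6, 15]
  [12, 0, 9]
  [3, 9, 0]

This is the Floyd-Warshall all-pairs shortest-path computation. For each intermediate vertex k = 0, 1, …, 2, update dist[i][j] ← min(dist[i][j], dist[i][k] + dist[k][j]). The final matrix gives, for each (i, j), the minimum total weight of any directed path from i to j (possibly empty when i = j).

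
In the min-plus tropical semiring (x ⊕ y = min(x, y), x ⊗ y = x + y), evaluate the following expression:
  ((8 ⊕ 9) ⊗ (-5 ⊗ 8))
((8 ⊕ 9) ⊗ (-5 ⊗ 8)) = 11

Expand innermost to outermost. Recall ⊕ takes the minimum of its arguments and ⊗ takes their sum. Working out the expression ((8 ⊕ 9) ⊗ (-5 ⊗ 8)) gives 11.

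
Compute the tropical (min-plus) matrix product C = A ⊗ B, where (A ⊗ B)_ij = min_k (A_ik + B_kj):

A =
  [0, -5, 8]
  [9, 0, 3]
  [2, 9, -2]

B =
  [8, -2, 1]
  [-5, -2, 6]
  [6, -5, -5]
A ⊗ B =
  [-10, -7, 1]
  [-5, -2, -2]
  [4, -7, -7]

Apply the min-plus product entry-by-entry:
  C[0][0] = min over k of (A[0][0] + B[0][0] = 0 + 8 = 8, A[0][1] + B[1][0] = -5 + -5 = -10, A[0][2] + B[2][0] = 8 + 6 = 14) = -10 (attained at k = 1)
  C[0][1] = min over k of (A[0][0] + B[0][1] = 0 + -2 = -2, A[0][1] + B[1][1] = -5 + -2 = -7, A[0][2] + B[2][1] = 8 + -5 = 3) = -7 (attained at k = 1)
  C[0][2] = min over k of (A[0][0] + B[0][2] = 0 + 1 = 1, A[0][1] + B[1][2] = -5 + 6 = 1, A[0][2] + B[2][2] = 8 + -5 = 3) = 1 (attained at k = 0)
  C[1][0] = min over k of (A[1][0] + B[0][0] = 9 + 8 = 17, A[1][1] + B[1][0] = 0 + -5 = -5, A[1][2] + B[2][0] = 3 + 6 = 9) = -5 (attained at k = 1)
  C[1][1] = min over k of (A[1][0] + B[0][1] = 9 + -2 = 7, A[1][1] + B[1][1] = 0 + -2 = -2, A[1][2] + B[2][1] = 3 + -5 = -2) = -2 (attained at k = 1)
  C[1][2] = min over k of (A[1][0] + B[0][2] = 9 + 1 = 10, A[1][1] + B[1][2] = 0 + 6 = 6, A[1][2] + B[2][2] = 3 + -5 = -2) = -2 (attained at k = 2)
  C[2][0] = min over k of (A[2][0] + B[0][0] = 2 + 8 = 10, A[2][1] + B[1][0] = 9 + -5 = 4, A[2][2] + B[2][0] = -2 + 6 = 4) = 4 (attained at k = 1)
  C[2][1] = min over k of (A[2][0] + B[0][1] = 2 + -2 = 0, A[2][1] + B[1][1] = 9 + -2 = 7, A[2][2] + B[2][1] = -2 + -5 = -7) = -7 (attained at k = 2)
  C[2][2] = min over k of (A[2][0] + B[0][2] = 2 + 1 = 3, A[2][1] + B[1][2] = 9 + 6 = 15, A[2][2] + B[2][2] = -2 + -5 = -7) = -7 (attained at k = 2)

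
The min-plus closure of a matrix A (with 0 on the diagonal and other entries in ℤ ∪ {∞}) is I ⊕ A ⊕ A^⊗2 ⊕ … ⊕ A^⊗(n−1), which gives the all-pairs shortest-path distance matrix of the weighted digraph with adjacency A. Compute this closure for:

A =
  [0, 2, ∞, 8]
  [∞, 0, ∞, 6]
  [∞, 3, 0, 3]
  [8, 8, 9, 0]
Closure =
  [0, 2, 17, 8]
  [14, 0, 15, 6]
  [11, 3, 0, 3]
  [8, 8, 9, 0]

This is the Floyd-Warshall all-pairs shortest-path computation. For each intermediate vertex k = 0, 1, …, 3, update dist[i][j] ← min(dist[i][j], dist[i][k] + dist[k][j]). The final matrix gives, for each (i, j), the minimum total weight of any directed path from i to j (possibly empty when i = j).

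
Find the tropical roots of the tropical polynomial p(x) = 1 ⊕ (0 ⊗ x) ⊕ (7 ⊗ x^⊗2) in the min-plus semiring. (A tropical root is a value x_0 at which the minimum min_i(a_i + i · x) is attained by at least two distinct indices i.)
Roots: {-7, 1}

Each tropical root is a break point of the lower envelope of the lines y = a_i + i · x (there are 3 lines, with slopes 0, 1, ..., 2). Only the lines that attain the minimum somewhere contribute to roots; other lines are dominated. Here the surviving (envelope) indices are i = 2, i = 1, i = 0.
Intersections between consecutive envelope lines give the roots: for adjacent envelope indices i < j the intersection is x = (a_i − a_j) / (j − i). Reading off the sorted break points: {-7, 1}.
Verification: at each break x_0, at least two indices attain the minimum of min_i(a_i + i · x_0).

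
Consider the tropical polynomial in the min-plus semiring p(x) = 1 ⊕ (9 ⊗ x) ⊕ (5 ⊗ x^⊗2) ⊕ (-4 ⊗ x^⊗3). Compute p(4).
p(4) = 1

A tropical monomial a ⊗ x^⊗i evaluates to a + i · x. Evaluating each term at x = 4:
  Term 0 contributes 1 + 0 · 4 = 1
  Term 1 contributes 9 + 1 · 4 = 13
  Term 2 contributes 5 + 2 · 4 = 13
  Term 3 contributes -4 + 3 · 4 = 8
p(4) = ⊕ of these = min[1, 13, 13, 8] = 1.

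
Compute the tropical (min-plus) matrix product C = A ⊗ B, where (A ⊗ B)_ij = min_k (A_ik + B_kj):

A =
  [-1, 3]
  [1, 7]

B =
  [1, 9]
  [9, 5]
A ⊗ B =
  [0, 8]
  [2, 10]

Apply the min-plus product entry-by-entry:
  C[0][0] = min over k of (A[0][0] + B[0][0] = -1 + 1 = 0, A[0][1] + B[1][0] = 3 + 9 = 12) = 0 (attained at k = 0)
  C[0][1] = min over k of (A[0][0] + B[0][1] = -1 + 9 = 8, A[0][1] + B[1][1] = 3 + 5 = 8) = 8 (attained at k = 0)
  C[1][0] = min over k of (A[1][0] + B[0][0] = 1 + 1 = 2, A[1][1] + B[1][0] = 7 + 9 = 16) = 2 (attained at k = 0)
  C[1][1] = min over k of (A[1][0] + B[0][1] = 1 + 9 = 10, A[1][1] + B[1][1] = 7 + 5 = 12) = 10 (attained at k = 0)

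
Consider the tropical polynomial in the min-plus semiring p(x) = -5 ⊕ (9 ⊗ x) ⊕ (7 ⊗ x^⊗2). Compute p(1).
p(1) = -5

A tropical monomial a ⊗ x^⊗i evaluates to a + i · x. Evaluating each term at x = 1:
  Term 0 contributes -5 + 0 · 1 = -5
  Term 1 contributes 9 + 1 · 1 = 10
  Term 2 contributes 7 + 2 · 1 = 9
p(1) = ⊕ of these = min[-5, 10, 9] = -5.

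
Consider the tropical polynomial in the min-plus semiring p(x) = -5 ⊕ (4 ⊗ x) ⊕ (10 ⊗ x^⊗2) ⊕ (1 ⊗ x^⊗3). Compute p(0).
p(0) = -5

A tropical monomial a ⊗ x^⊗i evaluates to a + i · x. Evaluating each term at x = 0:
  Term 0 contributes -5 + 0 · 0 = -5
  Term 1 contributes 4 + 1 · 0 = 4
  Term 2 contributes 10 + 2 · 0 = 10
  Term 3 contributes 1 + 3 · 0 = 1
p(0) = ⊕ of these = min[-5, 4, 10, 1] = -5.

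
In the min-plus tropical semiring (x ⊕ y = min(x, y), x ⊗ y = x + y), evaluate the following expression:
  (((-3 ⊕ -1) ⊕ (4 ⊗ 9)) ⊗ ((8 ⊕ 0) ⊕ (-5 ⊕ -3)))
(((-3 ⊕ -1) ⊕ (4 ⊗ 9)) ⊗ ((8 ⊕ 0) ⊕ (-5 ⊕ -3))) = -8

Expand innermost to outermost. Recall ⊕ takes the minimum of its arguments and ⊗ takes their sum. Working out the expression (((-3 ⊕ -1) ⊕ (4 ⊗ 9)) ⊗ ((8 ⊕ 0) ⊕ (-5 ⊕ -3))) gives -8.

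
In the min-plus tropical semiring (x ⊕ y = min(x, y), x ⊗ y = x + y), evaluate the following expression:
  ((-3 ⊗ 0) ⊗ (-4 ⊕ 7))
((-3 ⊗ 0) ⊗ (-4 ⊕ 7)) = -7

Expand innermost to outermost. Recall ⊕ takes the minimum of its arguments and ⊗ takes their sum. Working out the expression ((-3 ⊗ 0) ⊗ (-4 ⊕ 7)) gives -7.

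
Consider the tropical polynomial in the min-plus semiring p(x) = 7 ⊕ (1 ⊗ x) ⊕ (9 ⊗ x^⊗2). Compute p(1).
p(1) = 2

A tropical monomial a ⊗ x^⊗i evaluates to a + i · x. Evaluating each term at x = 1:
  Term 0 contributes 7 + 0 · 1 = 7
  Term 1 contributes 1 + 1 · 1 = 2
  Term 2 contributes 9 + 2 · 1 = 11
p(1) = ⊕ of these = min[7, 2, 11] = 2.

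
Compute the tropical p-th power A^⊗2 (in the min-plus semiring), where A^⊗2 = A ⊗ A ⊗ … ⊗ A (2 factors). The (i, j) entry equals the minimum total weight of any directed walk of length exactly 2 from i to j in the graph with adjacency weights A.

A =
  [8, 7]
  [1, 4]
A^⊗2 =
  [8, 11]
  [5, 8]

Each entry (A^⊗2)_ij equals the minimum over all length-2 walks i = v_0 → v_1 → … → v_2 = j of Σ_t A[v_t][v_{t+1}]. For example, for (i, j) = (0, 1) we minimise over 2 possible intermediate vertex sequences; the minimum is 11, attained along the walk 0 → 1 → 1.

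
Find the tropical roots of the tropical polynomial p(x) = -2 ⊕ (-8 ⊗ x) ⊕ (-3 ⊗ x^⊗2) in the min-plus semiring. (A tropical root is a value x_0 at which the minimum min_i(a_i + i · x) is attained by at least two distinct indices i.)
Roots: {-5, 6}

Each tropical root is a break point of the lower envelope of the lines y = a_i + i · x (there are 3 lines, with slopes 0, 1, ..., 2). Only the lines that attain the minimum somewhere contribute to roots; other lines are dominated. Here the surviving (envelope) indices are i = 2, i = 1, i = 0.
Intersections between consecutive envelope lines give the roots: for adjacent envelope indices i < j the intersection is x = (a_i − a_j) / (j − i). Reading off the sorted break points: {-5, 6}.
Verification: at each break x_0, at least two indices attain the minimum of min_i(a_i + i · x_0).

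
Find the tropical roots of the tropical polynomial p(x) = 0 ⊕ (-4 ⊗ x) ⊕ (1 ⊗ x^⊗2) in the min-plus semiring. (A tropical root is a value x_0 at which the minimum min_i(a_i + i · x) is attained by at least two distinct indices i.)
Roots: {-5, 4}

Each tropical root is a break point of the lower envelope of the lines y = a_i + i · x (there are 3 lines, with slopes 0, 1, ..., 2). Only the lines that attain the minimum somewhere contribute to roots; other lines are dominated. Here the surviving (envelope) indices are i = 2, i = 1, i = 0.
Intersections between consecutive envelope lines give the roots: for adjacent envelope indices i < j the intersection is x = (a_i − a_j) / (j − i). Reading off the sorted break points: {-5, 4}.
Verification: at each break x_0, at least two indices attain the minimum of min_i(a_i + i · x_0).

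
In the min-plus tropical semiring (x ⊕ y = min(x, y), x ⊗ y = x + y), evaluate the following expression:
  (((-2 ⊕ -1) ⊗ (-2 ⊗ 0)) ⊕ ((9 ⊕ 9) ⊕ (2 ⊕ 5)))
(((-2 ⊕ -1) ⊗ (-2 ⊗ 0)) ⊕ ((9 ⊕ 9) ⊕ (2 ⊕ 5))) = -4

Expand innermost to outermost. Recall ⊕ takes the minimum of its arguments and ⊗ takes their sum. Working out the expression (((-2 ⊕ -1) ⊗ (-2 ⊗ 0)) ⊕ ((9 ⊕ 9) ⊕ (2 ⊕ 5))) gives -4.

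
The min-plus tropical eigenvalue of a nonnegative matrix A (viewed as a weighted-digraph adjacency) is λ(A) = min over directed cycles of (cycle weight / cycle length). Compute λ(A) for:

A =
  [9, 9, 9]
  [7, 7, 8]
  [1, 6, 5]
λ(A) = 5

Enumerate directed cycles and compute their means (weight / length). Sample:
  cycle 0 → 0: weight = 9, length = 1, mean = 9/1 ≈ 9.000
  cycle 1 → 1: weight = 7, length = 1, mean = 7/1 ≈ 7.000
  cycle 2 → 2: weight = 5, length = 1, mean = 5/1 ≈ 5.000
  cycle 0 → 1 → 0: weight = 16, length = 2, mean = 16/2 ≈ 8.000
  cycle 0 → 2 → 0: weight = 10, length = 2, mean = 10/2 ≈ 5.000
  cycle 1 → 0 → 1: weight = 16, length = 2, mean = 16/2 ≈ 8.000
Minimum mean = 5.000, attained e.g. along the cycle 2 → 2 with weight 5 and length 1. So λ(A) = 5/1 = 5.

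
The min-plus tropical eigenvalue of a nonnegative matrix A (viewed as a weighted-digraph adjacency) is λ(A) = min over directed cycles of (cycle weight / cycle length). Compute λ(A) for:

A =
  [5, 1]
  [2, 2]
λ(A) = 3/2

Enumerate directed cycles and compute their means (weight / length). Sample:
  cycle 0 → 0: weight = 5, length = 1, mean = 5/1 ≈ 5.000
  cycle 1 → 1: weight = 2, length = 1, mean = 2/1 ≈ 2.000
  cycle 0 → 1 → 0: weight = 3, length = 2, mean = 3/2 ≈ 1.500
  cycle 1 → 0 → 1: weight = 3, length = 2, mean = 3/2 ≈ 1.500
Minimum mean = 1.500, attained e.g. along the cycle 0 → 1 → 0 with weight 3 and length 2. So λ(A) = 3/2 = 3/2.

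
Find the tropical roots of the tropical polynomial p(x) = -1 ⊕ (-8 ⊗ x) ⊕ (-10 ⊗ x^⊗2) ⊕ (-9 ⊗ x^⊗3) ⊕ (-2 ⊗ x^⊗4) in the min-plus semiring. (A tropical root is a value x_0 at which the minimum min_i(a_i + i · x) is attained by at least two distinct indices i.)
Roots: {-7, -1, 2, 7}

Each tropical root is a break point of the lower envelope of the lines y = a_i + i · x (there are 5 lines, with slopes 0, 1, ..., 4). Only the lines that attain the minimum somewhere contribute to roots; other lines are dominated. Here the surviving (envelope) indices are i = 4, i = 3, i = 2, i = 1, i = 0.
Intersections between consecutive envelope lines give the roots: for adjacent envelope indices i < j the intersection is x = (a_i − a_j) / (j − i). Reading off the sorted break points: {-7, -1, 2, 7}.
Verification: at each break x_0, at least two indices attain the minimum of min_i(a_i + i · x_0).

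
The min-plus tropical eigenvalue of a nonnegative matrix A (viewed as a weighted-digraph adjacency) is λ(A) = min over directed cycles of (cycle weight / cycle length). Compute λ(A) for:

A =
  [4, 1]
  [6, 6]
λ(A) = 7/2

Enumerate directed cycles and compute their means (weight / length). Sample:
  cycle 0 → 0: weight = 4, length = 1, mean = 4/1 ≈ 4.000
  cycle 1 → 1: weight = 6, length = 1, mean = 6/1 ≈ 6.000
  cycle 0 → 1 → 0: weight = 7, length = 2, mean = 7/2 ≈ 3.500
  cycle 1 → 0 → 1: weight = 7, length = 2, mean = 7/2 ≈ 3.500
Minimum mean = 3.500, attained e.g. along the cycle 0 → 1 → 0 with weight 7 and length 2. So λ(A) = 7/2 = 7/2.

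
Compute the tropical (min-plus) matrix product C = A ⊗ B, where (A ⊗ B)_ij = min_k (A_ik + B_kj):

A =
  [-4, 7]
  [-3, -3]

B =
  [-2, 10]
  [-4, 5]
A ⊗ B =
  [-6, 6]
  [-7, 2]

Apply the min-plus product entry-by-entry:
  C[0][0] = min over k of (A[0][0] + B[0][0] = -4 + -2 = -6, A[0][1] + B[1][0] = 7 + -4 = 3) = -6 (attained at k = 0)
  C[0][1] = min over k of (A[0][0] + B[0][1] = -4 + 10 = 6, A[0][1] + B[1][1] = 7 + 5 = 12) = 6 (attained at k = 0)
  C[1][0] = min over k of (A[1][0] + B[0][0] = -3 + -2 = -5, A[1][1] + B[1][0] = -3 + -4 = -7) = -7 (attained at k = 1)
  C[1][1] = min over k of (A[1][0] + B[0][1] = -3 + 10 = 7, A[1][1] + B[1][1] = -3 + 5 = 2) = 2 (attained at k = 1)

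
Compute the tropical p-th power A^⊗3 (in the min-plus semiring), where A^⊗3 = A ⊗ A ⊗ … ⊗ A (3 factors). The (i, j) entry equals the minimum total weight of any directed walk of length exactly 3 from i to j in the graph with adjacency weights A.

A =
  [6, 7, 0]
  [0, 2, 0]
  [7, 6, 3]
A^⊗3 =
  [6, 8, 6]
  [4, 6, 2]
  [8, 10, 6]

Each entry (A^⊗3)_ij equals the minimum over all length-3 walks i = v_0 → v_1 → … → v_3 = j of Σ_t A[v_t][v_{t+1}]. For example, for (i, j) = (0, 2) we minimise over 9 possible intermediate vertex sequences; the minimum is 6, attained along the walk 0 → 2 → 1 → 2.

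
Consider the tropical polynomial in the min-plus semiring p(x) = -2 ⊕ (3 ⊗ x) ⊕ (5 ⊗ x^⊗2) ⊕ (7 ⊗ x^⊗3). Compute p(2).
p(2) = -2

A tropical monomial a ⊗ x^⊗i evaluates to a + i · x. Evaluating each term at x = 2:
  Term 0 contributes -2 + 0 · 2 = -2
  Term 1 contributes 3 + 1 · 2 = 5
  Term 2 contributes 5 + 2 · 2 = 9
  Term 3 contributes 7 + 3 · 2 = 13
p(2) = ⊕ of these = min[-2, 5, 9, 13] = -2.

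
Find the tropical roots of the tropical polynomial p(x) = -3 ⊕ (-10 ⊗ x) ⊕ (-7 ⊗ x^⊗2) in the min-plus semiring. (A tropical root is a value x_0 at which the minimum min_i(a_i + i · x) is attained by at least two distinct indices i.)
Roots: {-3, 7}

Each tropical root is a break point of the lower envelope of the lines y = a_i + i · x (there are 3 lines, with slopes 0, 1, ..., 2). Only the lines that attain the minimum somewhere contribute to roots; other lines are dominated. Here the surviving (envelope) indices are i = 2, i = 1, i = 0.
Intersections between consecutive envelope lines give the roots: for adjacent envelope indices i < j the intersection is x = (a_i − a_j) / (j − i). Reading off the sorted break points: {-3, 7}.
Verification: at each break x_0, at least two indices attain the minimum of min_i(a_i + i · x_0).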